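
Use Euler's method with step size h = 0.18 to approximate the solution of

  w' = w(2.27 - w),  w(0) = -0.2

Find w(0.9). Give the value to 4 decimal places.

Euler: w_{n+1} = w_n + h·f(x_n, w_n).
x=0.000000, w=-0.200000: f=-0.494000 → w ← -0.200000 + 0.18·(-0.494000) = -0.288920
x=0.180000, w=-0.288920: f=-0.739323 → w ← -0.288920 + 0.18·(-0.739323) = -0.421998
x=0.360000, w=-0.421998: f=-1.136018 → w ← -0.421998 + 0.18·(-1.136018) = -0.626481
x=0.540000, w=-0.626481: f=-1.814592 → w ← -0.626481 + 0.18·(-1.814592) = -0.953108
x=0.720000, w=-0.953108: f=-3.071970 → w ← -0.953108 + 0.18·(-3.071970) = -1.506063
w(0.9) ≈ -1.5061

-1.5061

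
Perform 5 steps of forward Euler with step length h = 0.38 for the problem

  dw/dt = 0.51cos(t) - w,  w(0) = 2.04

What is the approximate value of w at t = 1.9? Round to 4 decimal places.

Euler: w_{n+1} = w_n + h·f(t_n, w_n).
t=0.000000, w=2.040000: f=-1.530000 → w ← 2.040000 + 0.38·(-1.530000) = 1.458600
t=0.380000, w=1.458600: f=-0.984981 → w ← 1.458600 + 0.38·(-0.984981) = 1.084307
t=0.760000, w=1.084307: f=-0.714641 → w ← 1.084307 + 0.38·(-0.714641) = 0.812744
t=1.140000, w=0.812744: f=-0.599770 → w ← 0.812744 + 0.38·(-0.599770) = 0.584831
t=1.520000, w=0.584831: f=-0.558936 → w ← 0.584831 + 0.38·(-0.558936) = 0.372435
w(1.9) ≈ 0.3724

0.3724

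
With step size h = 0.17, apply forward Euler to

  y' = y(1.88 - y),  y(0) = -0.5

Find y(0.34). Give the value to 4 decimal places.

-1.0106

Euler: y_{n+1} = y_n + h·f(t_n, y_n).
t=0.000000, y=-0.500000: f=-1.190000 → y ← -0.500000 + 0.17·(-1.190000) = -0.702300
t=0.170000, y=-0.702300: f=-1.813549 → y ← -0.702300 + 0.17·(-1.813549) = -1.010603
y(0.34) ≈ -1.0106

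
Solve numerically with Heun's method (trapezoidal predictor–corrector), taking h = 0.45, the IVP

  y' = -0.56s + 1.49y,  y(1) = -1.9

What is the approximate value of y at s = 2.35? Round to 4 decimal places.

Heun: k1 = f(s_n, y_n); k2 = f(s_n + h, y_n + h·k1); y_{n+1} = y_n + (h/2)·(k1 + k2).
s=1.000000, y=-1.900000:
  k1 = f(1.000000, -1.900000) = -3.391000
  k2 = f(1.450000, -3.425950) = -5.916666
  y ← -1.900000 + (0.45/2)·(-3.391000 + (-5.916666)) = -3.994225
s=1.450000, y=-3.994225:
  k1 = f(1.450000, -3.994225) = -6.763395
  k2 = f(1.900000, -7.037752) = -11.550251
  y ← -3.994225 + (0.45/2)·(-6.763395 + (-11.550251)) = -8.114795
s=1.900000, y=-8.114795:
  k1 = f(1.900000, -8.114795) = -13.155045
  k2 = f(2.350000, -14.034565) = -22.227502
  y ← -8.114795 + (0.45/2)·(-13.155045 + (-22.227502)) = -16.075868
y(2.35) ≈ -16.0759

-16.0759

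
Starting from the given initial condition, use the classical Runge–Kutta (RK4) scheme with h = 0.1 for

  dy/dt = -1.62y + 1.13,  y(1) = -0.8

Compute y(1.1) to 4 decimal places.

RK4: k1 = f(t_n, y_n); k2 = f(t_n + h/2, y_n + (h/2)·k1); k3 = f(t_n + h/2, y_n + (h/2)·k2); k4 = f(t_n + h, y_n + h·k3); y_{n+1} = y_n + (h/6)·(k1 + 2k2 + 2k3 + k4).
t=1.000000, y=-0.800000:
  k1 = f(1.000000, -0.800000) = 2.426000
  k2 = f(1.050000, -0.678700) = 2.229494
  k3 = f(1.050000, -0.688525) = 2.245411
  k4 = f(1.100000, -0.575459) = 2.062243
  y ← -0.800000 + (0.1/6)·(k1 + 2k2 + 2k3 + k4) = -0.576032
y(1.1) ≈ -0.5760

-0.5760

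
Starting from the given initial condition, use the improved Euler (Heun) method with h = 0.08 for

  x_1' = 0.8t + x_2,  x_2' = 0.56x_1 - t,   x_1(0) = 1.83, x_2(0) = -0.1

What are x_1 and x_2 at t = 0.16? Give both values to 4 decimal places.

1.8368, 0.0510

Heun on (x_1,x_2): k1 = f(t_n, state_n); k2 = f(t_n + h, state_n + h·k1); state_{n+1} = state_n + (h/2)·(k1 + k2).
0.000000: (1.830000, -0.100000)
  k1 = (-0.100000, 1.024800)
  predictor → (1.822000, -0.018016)
  k2 = (0.045984, 0.940320)
  → (1.827839, -0.021395)
0.080000: (1.827839, -0.021395)
  k1 = (0.042605, 0.943590)
  predictor → (1.831248, 0.054092)
  k2 = (0.182092, 0.865499)
  → (1.836827, 0.050968)
(x_1(0.16), x_2(0.16)) ≈ (1.8368, 0.0510)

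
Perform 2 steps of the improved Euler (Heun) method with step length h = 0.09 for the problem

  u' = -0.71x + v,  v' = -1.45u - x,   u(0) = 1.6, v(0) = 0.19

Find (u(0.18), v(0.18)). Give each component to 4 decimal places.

Heun on (u,v): k1 = f(x_n, state_n); k2 = f(x_n + h, state_n + h·k1); state_{n+1} = state_n + (h/2)·(k1 + k2).
0.000000: (1.600000, 0.190000)
  k1 = (0.190000, -2.320000)
  predictor → (1.617100, -0.018800)
  k2 = (-0.082700, -2.434795)
  → (1.604828, -0.023966)
0.090000: (1.604828, -0.023966)
  k1 = (-0.087866, -2.417001)
  predictor → (1.596921, -0.241496)
  k2 = (-0.369296, -2.495535)
  → (1.584256, -0.245030)
(u(0.18), v(0.18)) ≈ (1.5843, -0.2450)

1.5843, -0.2450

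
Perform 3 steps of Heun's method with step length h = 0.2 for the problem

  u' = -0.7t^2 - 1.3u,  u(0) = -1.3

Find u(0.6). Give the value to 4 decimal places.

-0.6478

Heun: k1 = f(t_n, u_n); k2 = f(t_n + h, u_n + h·k1); u_{n+1} = u_n + (h/2)·(k1 + k2).
t=0.000000, u=-1.300000:
  k1 = f(0.000000, -1.300000) = 1.690000
  k2 = f(0.200000, -0.962000) = 1.222600
  u ← -1.300000 + (0.2/2)·(1.690000 + 1.222600) = -1.008740
t=0.200000, u=-1.008740:
  k1 = f(0.200000, -1.008740) = 1.283362
  k2 = f(0.400000, -0.752068) = 0.865688
  u ← -1.008740 + (0.2/2)·(1.283362 + 0.865688) = -0.793835
t=0.400000, u=-0.793835:
  k1 = f(0.400000, -0.793835) = 0.919986
  k2 = f(0.600000, -0.609838) = 0.540789
  u ← -0.793835 + (0.2/2)·(0.919986 + 0.540789) = -0.647758
u(0.6) ≈ -0.6478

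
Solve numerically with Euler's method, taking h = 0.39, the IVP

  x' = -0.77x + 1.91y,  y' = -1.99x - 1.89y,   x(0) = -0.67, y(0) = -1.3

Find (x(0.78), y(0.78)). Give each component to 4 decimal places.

-0.8728, 1.1622

Euler on (x,y): x_{n+1} = x_n + h·x', y_{n+1} = y_n + h·y'.
0.000000: (-0.670000, -1.300000); f=(-1.967100, 3.790300) → (-1.437169, 0.178217)
0.390000: (-1.437169, 0.178217); f=(1.447015, 2.523136) → (-0.872833, 1.162240)
(x(0.78), y(0.78)) ≈ (-0.8728, 1.1622)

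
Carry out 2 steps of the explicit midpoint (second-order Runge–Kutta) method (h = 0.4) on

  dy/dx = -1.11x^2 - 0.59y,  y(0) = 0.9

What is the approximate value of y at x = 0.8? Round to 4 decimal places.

Midpoint: k1 = f(x_n, y_n); k2 = f(x_n + h/2, y_n + (h/2)·k1); y_{n+1} = y_n + h·k2.
x=0.000000, y=0.900000:
  k1 = f(0.000000, 0.900000) = -0.531000
  k2 = f(0.200000, 0.793800) = -0.512742
  y ← 0.900000 + 0.4·(-0.512742) = 0.694903
x=0.400000, y=0.694903:
  k1 = f(0.400000, 0.694903) = -0.587593
  k2 = f(0.600000, 0.577385) = -0.740257
  y ← 0.694903 + 0.4·(-0.740257) = 0.398800
y(0.8) ≈ 0.3988

0.3988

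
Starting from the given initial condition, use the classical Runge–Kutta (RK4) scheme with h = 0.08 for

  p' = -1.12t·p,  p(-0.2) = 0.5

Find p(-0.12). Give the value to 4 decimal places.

RK4: k1 = f(t_n, p_n); k2 = f(t_n + h/2, p_n + (h/2)·k1); k3 = f(t_n + h/2, p_n + (h/2)·k2); k4 = f(t_n + h, p_n + h·k3); p_{n+1} = p_n + (h/6)·(k1 + 2k2 + 2k3 + k4).
t=-0.200000, p=0.500000:
  k1 = f(-0.200000, 0.500000) = 0.112000
  k2 = f(-0.160000, 0.504480) = 0.090403
  k3 = f(-0.160000, 0.503616) = 0.090248
  k4 = f(-0.120000, 0.507220) = 0.068170
  p ← 0.500000 + (0.08/6)·(k1 + 2k2 + 2k3 + k4) = 0.507220
p(-0.12) ≈ 0.5072

0.5072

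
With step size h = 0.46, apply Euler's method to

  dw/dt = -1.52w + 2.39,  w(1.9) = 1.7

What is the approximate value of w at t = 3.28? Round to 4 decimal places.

1.5758

Euler: w_{n+1} = w_n + h·f(t_n, w_n).
t=1.900000, w=1.700000: f=-0.194000 → w ← 1.700000 + 0.46·(-0.194000) = 1.610760
t=2.360000, w=1.610760: f=-0.058355 → w ← 1.610760 + 0.46·(-0.058355) = 1.583917
t=2.820000, w=1.583917: f=-0.017553 → w ← 1.583917 + 0.46·(-0.017553) = 1.575842
w(3.28) ≈ 1.5758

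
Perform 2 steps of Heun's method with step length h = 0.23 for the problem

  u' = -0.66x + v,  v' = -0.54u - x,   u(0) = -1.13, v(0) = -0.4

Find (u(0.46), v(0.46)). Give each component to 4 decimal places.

-1.3288, -0.2016

Heun on (u,v): k1 = f(x_n, state_n); k2 = f(x_n + h, state_n + h·k1); state_{n+1} = state_n + (h/2)·(k1 + k2).
0.000000: (-1.130000, -0.400000)
  k1 = (-0.400000, 0.610200)
  predictor → (-1.222000, -0.259654)
  k2 = (-0.411454, 0.429880)
  → (-1.223317, -0.280391)
0.230000: (-1.223317, -0.280391)
  k1 = (-0.432191, 0.430591)
  predictor → (-1.322721, -0.181355)
  k2 = (-0.484955, 0.254269)
  → (-1.328789, -0.201632)
(u(0.46), v(0.46)) ≈ (-1.3288, -0.2016)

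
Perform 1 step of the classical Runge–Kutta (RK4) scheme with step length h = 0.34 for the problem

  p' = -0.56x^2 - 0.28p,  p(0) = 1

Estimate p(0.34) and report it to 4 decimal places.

RK4: k1 = f(x_n, p_n); k2 = f(x_n + h/2, p_n + (h/2)·k1); k3 = f(x_n + h/2, p_n + (h/2)·k2); k4 = f(x_n + h, p_n + h·k3); p_{n+1} = p_n + (h/6)·(k1 + 2k2 + 2k3 + k4).
x=0.000000, p=1.000000:
  k1 = f(0.000000, 1.000000) = -0.280000
  k2 = f(0.170000, 0.952400) = -0.282856
  k3 = f(0.170000, 0.951914) = -0.282720
  k4 = f(0.340000, 0.903875) = -0.317821
  p ← 1.000000 + (0.34/6)·(k1 + 2k2 + 2k3 + k4) = 0.902025
p(0.34) ≈ 0.9020

0.9020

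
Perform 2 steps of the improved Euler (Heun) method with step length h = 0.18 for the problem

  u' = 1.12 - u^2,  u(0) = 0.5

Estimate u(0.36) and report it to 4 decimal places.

Heun: k1 = f(x_n, u_n); k2 = f(x_n + h, u_n + h·k1); u_{n+1} = u_n + (h/2)·(k1 + k2).
x=0.000000, u=0.500000:
  k1 = f(0.000000, 0.500000) = 0.870000
  k2 = f(0.180000, 0.656600) = 0.688876
  u ← 0.500000 + (0.18/2)·(0.870000 + 0.688876) = 0.640299
x=0.180000, u=0.640299:
  k1 = f(0.180000, 0.640299) = 0.710017
  k2 = f(0.360000, 0.768102) = 0.530019
  u ← 0.640299 + (0.18/2)·(0.710017 + 0.530019) = 0.751902
u(0.36) ≈ 0.7519

0.7519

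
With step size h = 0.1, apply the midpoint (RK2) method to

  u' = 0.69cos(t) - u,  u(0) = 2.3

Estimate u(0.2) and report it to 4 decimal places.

Midpoint: k1 = f(t_n, u_n); k2 = f(t_n + h/2, u_n + (h/2)·k1); u_{n+1} = u_n + h·k2.
t=0.000000, u=2.300000:
  k1 = f(0.000000, 2.300000) = -1.610000
  k2 = f(0.050000, 2.219500) = -1.530362
  u ← 2.300000 + 0.1·(-1.530362) = 2.146964
t=0.100000, u=2.146964:
  k1 = f(0.100000, 2.146964) = -1.460411
  k2 = f(0.150000, 2.073943) = -1.391691
  u ← 2.146964 + 0.1·(-1.391691) = 2.007795
u(0.2) ≈ 2.0078

2.0078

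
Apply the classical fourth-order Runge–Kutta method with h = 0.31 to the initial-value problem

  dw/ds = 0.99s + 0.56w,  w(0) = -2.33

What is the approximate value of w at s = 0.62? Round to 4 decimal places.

-3.0828

RK4: k1 = f(s_n, w_n); k2 = f(s_n + h/2, w_n + (h/2)·k1); k3 = f(s_n + h/2, w_n + (h/2)·k2); k4 = f(s_n + h, w_n + h·k3); w_{n+1} = w_n + (h/6)·(k1 + 2k2 + 2k3 + k4).
s=0.000000, w=-2.330000:
  k1 = f(0.000000, -2.330000) = -1.304800
  k2 = f(0.155000, -2.532244) = -1.264607
  k3 = f(0.155000, -2.526014) = -1.261118
  k4 = f(0.310000, -2.720947) = -1.216830
  w ← -2.330000 + (0.31/6)·(k1 + 2k2 + 2k3 + k4) = -2.721276
s=0.310000, w=-2.721276:
  k1 = f(0.310000, -2.721276) = -1.217014
  k2 = f(0.465000, -2.909913) = -1.169201
  k3 = f(0.465000, -2.902502) = -1.165051
  k4 = f(0.620000, -3.082442) = -1.112367
  w ← -2.721276 + (0.31/6)·(k1 + 2k2 + 2k3 + k4) = -3.082833
w(0.62) ≈ -3.0828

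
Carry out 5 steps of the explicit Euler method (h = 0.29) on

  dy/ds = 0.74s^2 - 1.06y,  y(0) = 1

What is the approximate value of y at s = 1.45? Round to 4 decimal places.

0.6013

Euler: y_{n+1} = y_n + h·f(s_n, y_n).
s=0.000000, y=1.000000: f=-1.060000 → y ← 1.000000 + 0.29·(-1.060000) = 0.692600
s=0.290000, y=0.692600: f=-0.671922 → y ← 0.692600 + 0.29·(-0.671922) = 0.497743
s=0.580000, y=0.497743: f=-0.278671 → y ← 0.497743 + 0.29·(-0.278671) = 0.416928
s=0.870000, y=0.416928: f=0.118162 → y ← 0.416928 + 0.29·0.118162 = 0.451195
s=1.160000, y=0.451195: f=0.517477 → y ← 0.451195 + 0.29·0.517477 = 0.601263
y(1.45) ≈ 0.6013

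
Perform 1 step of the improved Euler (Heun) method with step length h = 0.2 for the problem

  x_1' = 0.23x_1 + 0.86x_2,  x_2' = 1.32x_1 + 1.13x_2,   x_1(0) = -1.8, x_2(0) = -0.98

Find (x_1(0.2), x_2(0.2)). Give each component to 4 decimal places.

-2.1171, -1.7886

Heun on (x_1,x_2): k1 = f(x_n, state_n); k2 = f(x_n + h, state_n + h·k1); state_{n+1} = state_n + (h/2)·(k1 + k2).
0.000000: (-1.800000, -0.980000)
  k1 = (-1.256800, -3.483400)
  predictor → (-2.051360, -1.676680)
  k2 = (-1.913758, -4.602444)
  → (-2.117056, -1.788584)
(x_1(0.2), x_2(0.2)) ≈ (-2.1171, -1.7886)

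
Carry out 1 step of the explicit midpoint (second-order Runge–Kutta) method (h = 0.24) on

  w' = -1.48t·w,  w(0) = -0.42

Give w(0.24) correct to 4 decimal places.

-0.4021

Midpoint: k1 = f(t_n, w_n); k2 = f(t_n + h/2, w_n + (h/2)·k1); w_{n+1} = w_n + h·k2.
t=0.000000, w=-0.420000:
  k1 = f(0.000000, -0.420000) = 0.000000
  k2 = f(0.120000, -0.420000) = 0.074592
  w ← -0.420000 + 0.24·0.074592 = -0.402098
w(0.24) ≈ -0.4021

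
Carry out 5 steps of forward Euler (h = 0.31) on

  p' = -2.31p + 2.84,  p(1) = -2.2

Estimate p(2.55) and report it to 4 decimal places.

Euler: p_{n+1} = p_n + h·f(t_n, p_n).
t=1.000000, p=-2.200000: f=7.922000 → p ← -2.200000 + 0.31·7.922000 = 0.255820
t=1.310000, p=0.255820: f=2.249056 → p ← 0.255820 + 0.31·2.249056 = 0.953027
t=1.620000, p=0.953027: f=0.638507 → p ← 0.953027 + 0.31·0.638507 = 1.150964
t=1.930000, p=1.150964: f=0.181272 → p ← 1.150964 + 0.31·0.181272 = 1.207159
t=2.240000, p=1.207159: f=0.051463 → p ← 1.207159 + 0.31·0.051463 = 1.223112
p(2.55) ≈ 1.2231

1.2231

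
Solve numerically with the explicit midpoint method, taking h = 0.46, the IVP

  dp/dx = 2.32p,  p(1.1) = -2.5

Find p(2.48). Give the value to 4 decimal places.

-45.8249

Midpoint: k1 = f(x_n, p_n); k2 = f(x_n + h/2, p_n + (h/2)·k1); p_{n+1} = p_n + h·k2.
x=1.100000, p=-2.500000:
  k1 = f(1.100000, -2.500000) = -5.800000
  k2 = f(1.330000, -3.834000) = -8.894880
  p ← -2.500000 + 0.46·(-8.894880) = -6.591645
x=1.560000, p=-6.591645:
  k1 = f(1.560000, -6.591645) = -15.292616
  k2 = f(1.790000, -10.108946) = -23.452756
  p ← -6.591645 + 0.46·(-23.452756) = -17.379912
x=2.020000, p=-17.379912:
  k1 = f(2.020000, -17.379912) = -40.321397
  k2 = f(2.250000, -26.653834) = -61.836894
  p ← -17.379912 + 0.46·(-61.836894) = -45.824884
p(2.48) ≈ -45.8249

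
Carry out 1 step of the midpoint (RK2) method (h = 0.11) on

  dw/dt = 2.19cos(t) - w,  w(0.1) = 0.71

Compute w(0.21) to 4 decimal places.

Midpoint: k1 = f(t_n, w_n); k2 = f(t_n + h/2, w_n + (h/2)·k1); w_{n+1} = w_n + h·k2.
t=0.100000, w=0.710000:
  k1 = f(0.100000, 0.710000) = 1.469059
  k2 = f(0.155000, 0.790798) = 1.372947
  w ← 0.710000 + 0.11·1.372947 = 0.861024
w(0.21) ≈ 0.8610

0.8610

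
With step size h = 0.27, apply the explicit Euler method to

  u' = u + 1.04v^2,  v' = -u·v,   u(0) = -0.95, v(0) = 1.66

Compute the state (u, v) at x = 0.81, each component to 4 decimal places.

2.3773, 1.9068

Euler on (u,v): u_{n+1} = u_n + h·u', v_{n+1} = v_n + h·v'.
0.000000: (-0.950000, 1.660000); f=(1.915824, 1.577000) → (-0.432728, 2.085790)
0.270000: (-0.432728, 2.085790); f=(4.091813, 0.902579) → (0.672062, 2.329486)
0.540000: (0.672062, 2.329486); f=(6.315629, -1.565559) → (2.377282, 1.906785)
(u(0.81), v(0.81)) ≈ (2.3773, 1.9068)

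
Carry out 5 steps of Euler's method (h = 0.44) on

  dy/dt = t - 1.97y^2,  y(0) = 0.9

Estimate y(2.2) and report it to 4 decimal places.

Euler: y_{n+1} = y_n + h·f(t_n, y_n).
t=0.000000, y=0.900000: f=-1.595700 → y ← 0.900000 + 0.44·(-1.595700) = 0.197892
t=0.440000, y=0.197892: f=0.362852 → y ← 0.197892 + 0.44·0.362852 = 0.357547
t=0.880000, y=0.357547: f=0.628155 → y ← 0.357547 + 0.44·0.628155 = 0.633935
t=1.320000, y=0.633935: f=0.528308 → y ← 0.633935 + 0.44·0.528308 = 0.866391
t=1.760000, y=0.866391: f=0.281252 → y ← 0.866391 + 0.44·0.281252 = 0.990142
y(2.2) ≈ 0.9901

0.9901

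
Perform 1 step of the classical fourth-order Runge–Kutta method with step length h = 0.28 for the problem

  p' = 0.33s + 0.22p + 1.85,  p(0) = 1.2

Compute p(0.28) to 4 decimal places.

1.8237

RK4: k1 = f(s_n, p_n); k2 = f(s_n + h/2, p_n + (h/2)·k1); k3 = f(s_n + h/2, p_n + (h/2)·k2); k4 = f(s_n + h, p_n + h·k3); p_{n+1} = p_n + (h/6)·(k1 + 2k2 + 2k3 + k4).
s=0.000000, p=1.200000:
  k1 = f(0.000000, 1.200000) = 2.114000
  k2 = f(0.140000, 1.495960) = 2.225311
  k3 = f(0.140000, 1.511544) = 2.228740
  k4 = f(0.280000, 1.824047) = 2.343690
  p ← 1.200000 + (0.28/6)·(k1 + 2k2 + 2k3 + k4) = 1.823737
p(0.28) ≈ 1.8237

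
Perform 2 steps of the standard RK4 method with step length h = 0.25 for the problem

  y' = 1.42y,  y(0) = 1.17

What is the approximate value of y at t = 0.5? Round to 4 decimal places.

2.3796

RK4: k1 = f(t_n, y_n); k2 = f(t_n + h/2, y_n + (h/2)·k1); k3 = f(t_n + h/2, y_n + (h/2)·k2); k4 = f(t_n + h, y_n + h·k3); y_{n+1} = y_n + (h/6)·(k1 + 2k2 + 2k3 + k4).
t=0.000000, y=1.170000:
  k1 = f(0.000000, 1.170000) = 1.661400
  k2 = f(0.125000, 1.377675) = 1.956298
  k3 = f(0.125000, 1.414537) = 2.008643
  k4 = f(0.250000, 1.672161) = 2.374468
  y ← 1.170000 + (0.25/6)·(k1 + 2k2 + 2k3 + k4) = 1.668573
t=0.250000, y=1.668573:
  k1 = f(0.250000, 1.668573) = 2.369374
  k2 = f(0.375000, 1.964745) = 2.789937
  k3 = f(0.375000, 2.017315) = 2.864588
  k4 = f(0.500000, 2.384720) = 3.386302
  y ← 1.668573 + (0.25/6)·(k1 + 2k2 + 2k3 + k4) = 2.379603
y(0.5) ≈ 2.3796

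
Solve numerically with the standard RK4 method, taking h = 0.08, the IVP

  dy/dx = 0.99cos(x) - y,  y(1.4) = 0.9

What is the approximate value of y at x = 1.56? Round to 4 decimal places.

0.7799

RK4: k1 = f(x_n, y_n); k2 = f(x_n + h/2, y_n + (h/2)·k1); k3 = f(x_n + h/2, y_n + (h/2)·k2); k4 = f(x_n + h, y_n + h·k3); y_{n+1} = y_n + (h/6)·(k1 + 2k2 + 2k3 + k4).
x=1.400000, y=0.900000:
  k1 = f(1.400000, 0.900000) = -0.731733
  k2 = f(1.440000, 0.870731) = -0.741611
  k3 = f(1.440000, 0.870336) = -0.741216
  k4 = f(1.480000, 0.840703) = -0.750938
  y ← 0.900000 + (0.08/6)·(k1 + 2k2 + 2k3 + k4) = 0.840689
x=1.480000, y=0.840689:
  k1 = f(1.480000, 0.840689) = -0.750924
  k2 = f(1.520000, 0.810652) = -0.760385
  k3 = f(1.520000, 0.810274) = -0.760007
  k4 = f(1.560000, 0.779888) = -0.769200
  y ← 0.840689 + (0.08/6)·(k1 + 2k2 + 2k3 + k4) = 0.779877
y(1.56) ≈ 0.7799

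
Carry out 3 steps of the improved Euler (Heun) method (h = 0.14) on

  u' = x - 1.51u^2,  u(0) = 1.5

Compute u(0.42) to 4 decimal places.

Heun: k1 = f(x_n, u_n); k2 = f(x_n + h, u_n + h·k1); u_{n+1} = u_n + (h/2)·(k1 + k2).
x=0.000000, u=1.500000:
  k1 = f(0.000000, 1.500000) = -3.397500
  k2 = f(0.140000, 1.024350) = -1.444432
  u ← 1.500000 + (0.14/2)·(-3.397500 + (-1.444432)) = 1.161065
x=0.140000, u=1.161065:
  k1 = f(0.140000, 1.161065) = -1.895588
  k2 = f(0.280000, 0.895682) = -0.931393
  u ← 1.161065 + (0.14/2)·(-1.895588 + (-0.931393)) = 0.963176
x=0.280000, u=0.963176:
  k1 = f(0.280000, 0.963176) = -1.120839
  k2 = f(0.420000, 0.806259) = -0.561580
  u ← 0.963176 + (0.14/2)·(-1.120839 + (-0.561580)) = 0.845407
u(0.42) ≈ 0.8454

0.8454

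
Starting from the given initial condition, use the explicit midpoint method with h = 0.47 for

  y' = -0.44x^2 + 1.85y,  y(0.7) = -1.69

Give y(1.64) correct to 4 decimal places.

Midpoint: k1 = f(x_n, y_n); k2 = f(x_n + h/2, y_n + (h/2)·k1); y_{n+1} = y_n + h·k2.
x=0.700000, y=-1.690000:
  k1 = f(0.700000, -1.690000) = -3.342100
  k2 = f(0.935000, -2.475394) = -4.964137
  y ← -1.690000 + 0.47·(-4.964137) = -4.023144
x=1.170000, y=-4.023144:
  k1 = f(1.170000, -4.023144) = -8.045133
  k2 = f(1.405000, -5.913751) = -11.809010
  y ← -4.023144 + 0.47·(-11.809010) = -9.573379
y(1.64) ≈ -9.5734

-9.5734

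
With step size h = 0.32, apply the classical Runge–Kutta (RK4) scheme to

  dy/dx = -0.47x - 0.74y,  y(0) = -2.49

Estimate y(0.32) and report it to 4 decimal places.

-1.9873

RK4: k1 = f(x_n, y_n); k2 = f(x_n + h/2, y_n + (h/2)·k1); k3 = f(x_n + h/2, y_n + (h/2)·k2); k4 = f(x_n + h, y_n + h·k3); y_{n+1} = y_n + (h/6)·(k1 + 2k2 + 2k3 + k4).
x=0.000000, y=-2.490000:
  k1 = f(0.000000, -2.490000) = 1.842600
  k2 = f(0.160000, -2.195184) = 1.549236
  k3 = f(0.160000, -2.242122) = 1.583970
  k4 = f(0.320000, -1.983129) = 1.317116
  y ← -2.490000 + (0.32/6)·(k1 + 2k2 + 2k3 + k4) = -1.987273
y(0.32) ≈ -1.9873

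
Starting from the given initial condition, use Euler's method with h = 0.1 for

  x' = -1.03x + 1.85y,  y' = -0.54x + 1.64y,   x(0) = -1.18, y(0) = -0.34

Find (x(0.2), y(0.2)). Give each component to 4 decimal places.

-1.0673, -0.3259

Euler on (x,y): x_{n+1} = x_n + h·x', y_{n+1} = y_n + h·y'.
0.000000: (-1.180000, -0.340000); f=(0.586400, 0.079600) → (-1.121360, -0.332040)
0.100000: (-1.121360, -0.332040); f=(0.540727, 0.060989) → (-1.067287, -0.325941)
(x(0.2), y(0.2)) ≈ (-1.0673, -0.3259)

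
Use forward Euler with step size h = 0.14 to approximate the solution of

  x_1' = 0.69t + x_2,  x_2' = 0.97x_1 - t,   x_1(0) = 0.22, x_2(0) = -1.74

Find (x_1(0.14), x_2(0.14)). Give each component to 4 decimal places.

Euler on (x_1,x_2): x_1_{n+1} = x_1_n + h·x_1', x_2_{n+1} = x_2_n + h·x_2'.
0.000000: (0.220000, -1.740000); f=(-1.740000, 0.213400) → (-0.023600, -1.710124)
(x_1(0.14), x_2(0.14)) ≈ (-0.0236, -1.7101)

-0.0236, -1.7101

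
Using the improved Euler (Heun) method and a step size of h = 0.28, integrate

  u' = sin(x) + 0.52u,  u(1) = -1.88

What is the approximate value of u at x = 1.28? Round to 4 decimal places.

Heun: k1 = f(x_n, u_n); k2 = f(x_n + h, u_n + h·k1); u_{n+1} = u_n + (h/2)·(k1 + k2).
x=1.000000, u=-1.880000:
  k1 = f(1.000000, -1.880000) = -0.136129
  k2 = f(1.280000, -1.918116) = -0.039405
  u ← -1.880000 + (0.28/2)·(-0.136129 + (-0.039405)) = -1.904575
u(1.28) ≈ -1.9046

-1.9046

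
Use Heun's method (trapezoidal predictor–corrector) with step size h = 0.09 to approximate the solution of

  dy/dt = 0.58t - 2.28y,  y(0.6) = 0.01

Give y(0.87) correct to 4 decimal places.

Heun: k1 = f(t_n, y_n); k2 = f(t_n + h, y_n + h·k1); y_{n+1} = y_n + (h/2)·(k1 + k2).
t=0.600000, y=0.010000:
  k1 = f(0.600000, 0.010000) = 0.325200
  k2 = f(0.690000, 0.039268) = 0.310669
  y ← 0.010000 + (0.09/2)·(0.325200 + 0.310669) = 0.038614
t=0.690000, y=0.038614:
  k1 = f(0.690000, 0.038614) = 0.312160
  k2 = f(0.780000, 0.066708) = 0.300305
  y ← 0.038614 + (0.09/2)·(0.312160 + 0.300305) = 0.066175
t=0.780000, y=0.066175:
  k1 = f(0.780000, 0.066175) = 0.301521
  k2 = f(0.870000, 0.093312) = 0.291849
  y ← 0.066175 + (0.09/2)·(0.301521 + 0.291849) = 0.092877
y(0.87) ≈ 0.0929

0.0929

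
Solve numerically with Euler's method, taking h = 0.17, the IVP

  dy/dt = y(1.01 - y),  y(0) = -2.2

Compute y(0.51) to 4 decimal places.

Euler: y_{n+1} = y_n + h·f(t_n, y_n).
t=0.000000, y=-2.200000: f=-7.062000 → y ← -2.200000 + 0.17·(-7.062000) = -3.400540
t=0.170000, y=-3.400540: f=-14.998218 → y ← -3.400540 + 0.17·(-14.998218) = -5.950237
t=0.340000, y=-5.950237: f=-41.415060 → y ← -5.950237 + 0.17·(-41.415060) = -12.990797
y(0.51) ≈ -12.9908

-12.9908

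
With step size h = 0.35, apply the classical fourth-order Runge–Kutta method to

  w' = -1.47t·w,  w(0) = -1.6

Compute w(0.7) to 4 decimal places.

RK4: k1 = f(t_n, w_n); k2 = f(t_n + h/2, w_n + (h/2)·k1); k3 = f(t_n + h/2, w_n + (h/2)·k2); k4 = f(t_n + h, w_n + h·k3); w_{n+1} = w_n + (h/6)·(k1 + 2k2 + 2k3 + k4).
t=0.000000, w=-1.600000:
  k1 = f(0.000000, -1.600000) = 0.000000
  k2 = f(0.175000, -1.600000) = 0.411600
  k3 = f(0.175000, -1.527970) = 0.393070
  k4 = f(0.350000, -1.462425) = 0.752418
  w ← -1.600000 + (0.35/6)·(k1 + 2k2 + 2k3 + k4) = -1.462231
t=0.350000, w=-1.462231:
  k1 = f(0.350000, -1.462231) = 0.752318
  k2 = f(0.525000, -1.330575) = 1.026871
  k3 = f(0.525000, -1.282528) = 0.989791
  k4 = f(0.700000, -1.115804) = 1.148162
  w ← -1.462231 + (0.35/6)·(k1 + 2k2 + 2k3 + k4) = -1.116092
w(0.7) ≈ -1.1161

-1.1161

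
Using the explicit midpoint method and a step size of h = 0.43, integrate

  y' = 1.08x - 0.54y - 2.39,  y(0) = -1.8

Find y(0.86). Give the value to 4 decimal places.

-2.4116

Midpoint: k1 = f(x_n, y_n); k2 = f(x_n + h/2, y_n + (h/2)·k1); y_{n+1} = y_n + h·k2.
x=0.000000, y=-1.800000:
  k1 = f(0.000000, -1.800000) = -1.418000
  k2 = f(0.215000, -2.104870) = -1.021170
  y ← -1.800000 + 0.43·(-1.021170) = -2.239103
x=0.430000, y=-2.239103:
  k1 = f(0.430000, -2.239103) = -0.716484
  k2 = f(0.645000, -2.393147) = -0.401100
  y ← -2.239103 + 0.43·(-0.401100) = -2.411576
y(0.86) ≈ -2.4116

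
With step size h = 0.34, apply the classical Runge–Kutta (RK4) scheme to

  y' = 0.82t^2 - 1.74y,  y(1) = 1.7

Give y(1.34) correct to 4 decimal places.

RK4: k1 = f(t_n, y_n); k2 = f(t_n + h/2, y_n + (h/2)·k1); k3 = f(t_n + h/2, y_n + (h/2)·k2); k4 = f(t_n + h, y_n + h·k3); y_{n+1} = y_n + (h/6)·(k1 + 2k2 + 2k3 + k4).
t=1.000000, y=1.700000:
  k1 = f(1.000000, 1.700000) = -2.138000
  k2 = f(1.170000, 1.336540) = -1.203082
  k3 = f(1.170000, 1.495476) = -1.479630
  k4 = f(1.340000, 1.196926) = -0.610259
  y ← 1.700000 + (0.34/6)·(k1 + 2k2 + 2k3 + k4) = 1.240225
y(1.34) ≈ 1.2402

1.2402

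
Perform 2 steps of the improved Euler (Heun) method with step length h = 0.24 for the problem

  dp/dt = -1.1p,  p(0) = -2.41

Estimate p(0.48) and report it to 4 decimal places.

-1.4320

Heun: k1 = f(t_n, p_n); k2 = f(t_n + h, p_n + h·k1); p_{n+1} = p_n + (h/2)·(k1 + k2).
t=0.000000, p=-2.410000:
  k1 = f(0.000000, -2.410000) = 2.651000
  k2 = f(0.240000, -1.773760) = 1.951136
  p ← -2.410000 + (0.24/2)·(2.651000 + 1.951136) = -1.857744
t=0.240000, p=-1.857744:
  k1 = f(0.240000, -1.857744) = 2.043518
  k2 = f(0.480000, -1.367299) = 1.504029
  p ← -1.857744 + (0.24/2)·(2.043518 + 1.504029) = -1.432038
p(0.48) ≈ -1.4320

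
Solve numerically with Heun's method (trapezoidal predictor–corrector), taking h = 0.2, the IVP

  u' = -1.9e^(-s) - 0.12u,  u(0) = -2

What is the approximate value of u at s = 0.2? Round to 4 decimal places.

-2.2936

Heun: k1 = f(s_n, u_n); k2 = f(s_n + h, u_n + h·k1); u_{n+1} = u_n + (h/2)·(k1 + k2).
s=0.000000, u=-2.000000:
  k1 = f(0.000000, -2.000000) = -1.660000
  k2 = f(0.200000, -2.332000) = -1.275748
  u ← -2.000000 + (0.2/2)·(-1.660000 + (-1.275748)) = -2.293575
u(0.2) ≈ -2.2936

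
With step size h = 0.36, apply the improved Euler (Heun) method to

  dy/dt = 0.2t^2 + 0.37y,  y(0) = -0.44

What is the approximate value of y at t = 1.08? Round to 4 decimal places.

-0.5589

Heun: k1 = f(t_n, y_n); k2 = f(t_n + h, y_n + h·k1); y_{n+1} = y_n + (h/2)·(k1 + k2).
t=0.000000, y=-0.440000:
  k1 = f(0.000000, -0.440000) = -0.162800
  k2 = f(0.360000, -0.498608) = -0.158565
  y ← -0.440000 + (0.36/2)·(-0.162800 + (-0.158565)) = -0.497846
t=0.360000, y=-0.497846:
  k1 = f(0.360000, -0.497846) = -0.158283
  k2 = f(0.720000, -0.554828) = -0.101606
  y ← -0.497846 + (0.36/2)·(-0.158283 + (-0.101606)) = -0.544626
t=0.720000, y=-0.544626:
  k1 = f(0.720000, -0.544626) = -0.097832
  k2 = f(1.080000, -0.579845) = 0.018737
  y ← -0.544626 + (0.36/2)·(-0.097832 + 0.018737) = -0.558863
y(1.08) ≈ -0.5589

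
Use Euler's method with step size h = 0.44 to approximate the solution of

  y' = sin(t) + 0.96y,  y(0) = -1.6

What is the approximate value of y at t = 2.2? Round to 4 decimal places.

-7.0521

Euler: y_{n+1} = y_n + h·f(t_n, y_n).
t=0.000000, y=-1.600000: f=-1.536000 → y ← -1.600000 + 0.44·(-1.536000) = -2.275840
t=0.440000, y=-2.275840: f=-1.758867 → y ← -2.275840 + 0.44·(-1.758867) = -3.049741
t=0.880000, y=-3.049741: f=-2.157013 → y ← -3.049741 + 0.44·(-2.157013) = -3.998827
t=1.320000, y=-3.998827: f=-2.870159 → y ← -3.998827 + 0.44·(-2.870159) = -5.261697
t=1.760000, y=-5.261697: f=-4.069075 → y ← -5.261697 + 0.44·(-4.069075) = -7.052090
y(2.2) ≈ -7.0521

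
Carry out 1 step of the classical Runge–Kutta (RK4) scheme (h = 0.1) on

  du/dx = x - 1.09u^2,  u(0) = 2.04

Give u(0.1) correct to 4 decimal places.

RK4: k1 = f(x_n, u_n); k2 = f(x_n + h/2, u_n + (h/2)·k1); k3 = f(x_n + h/2, u_n + (h/2)·k2); k4 = f(x_n + h, u_n + h·k3); u_{n+1} = u_n + (h/6)·(k1 + 2k2 + 2k3 + k4).
x=0.000000, u=2.040000:
  k1 = f(0.000000, 2.040000) = -4.536144
  k2 = f(0.050000, 1.813193) = -3.533558
  k3 = f(0.050000, 1.863322) = -3.734446
  k4 = f(0.100000, 1.666555) = -2.927373
  u ← 2.040000 + (0.1/6)·(k1 + 2k2 + 2k3 + k4) = 1.673341
u(0.1) ≈ 1.6733

1.6733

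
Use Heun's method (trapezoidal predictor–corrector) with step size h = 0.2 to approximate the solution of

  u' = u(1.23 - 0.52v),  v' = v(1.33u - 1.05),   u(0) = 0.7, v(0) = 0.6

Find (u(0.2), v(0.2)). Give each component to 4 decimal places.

0.8409, 0.5959

Heun on (u,v): k1 = f(x_n, state_n); k2 = f(x_n + h, state_n + h·k1); state_{n+1} = state_n + (h/2)·(k1 + k2).
0.000000: (0.700000, 0.600000)
  k1 = (0.642600, -0.071400)
  predictor → (0.828520, 0.585720)
  k2 = (0.766734, 0.030417)
  → (0.840933, 0.595902)
(u(0.2), v(0.2)) ≈ (0.8409, 0.5959)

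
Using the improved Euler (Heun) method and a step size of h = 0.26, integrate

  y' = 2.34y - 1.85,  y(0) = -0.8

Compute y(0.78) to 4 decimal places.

Heun: k1 = f(x_n, y_n); k2 = f(x_n + h, y_n + h·k1); y_{n+1} = y_n + (h/2)·(k1 + k2).
x=0.000000, y=-0.800000:
  k1 = f(0.000000, -0.800000) = -3.722000
  k2 = f(0.260000, -1.767720) = -5.986465
  y ← -0.800000 + (0.26/2)·(-3.722000 + (-5.986465)) = -2.062100
x=0.260000, y=-2.062100:
  k1 = f(0.260000, -2.062100) = -6.675315
  k2 = f(0.520000, -3.797682) = -10.736577
  y ← -2.062100 + (0.26/2)·(-6.675315 + (-10.736577)) = -4.325646
x=0.520000, y=-4.325646:
  k1 = f(0.520000, -4.325646) = -11.972012
  k2 = f(0.780000, -7.438370) = -19.255785
  y ← -4.325646 + (0.26/2)·(-11.972012 + (-19.255785)) = -8.385260
y(0.78) ≈ -8.3853

-8.3853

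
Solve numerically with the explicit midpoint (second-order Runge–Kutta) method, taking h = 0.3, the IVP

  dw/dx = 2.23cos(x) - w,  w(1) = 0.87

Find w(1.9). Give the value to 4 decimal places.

Midpoint: k1 = f(x_n, w_n); k2 = f(x_n + h/2, w_n + (h/2)·k1); w_{n+1} = w_n + h·k2.
x=1.000000, w=0.870000:
  k1 = f(1.000000, 0.870000) = 0.334874
  k2 = f(1.150000, 0.920231) = -0.009304
  w ← 0.870000 + 0.3·(-0.009304) = 0.867209
x=1.300000, w=0.867209:
  k1 = f(1.300000, 0.867209) = -0.270686
  k2 = f(1.450000, 0.826606) = -0.557885
  w ← 0.867209 + 0.3·(-0.557885) = 0.699843
x=1.600000, w=0.699843:
  k1 = f(1.600000, 0.699843) = -0.764958
  k2 = f(1.750000, 0.585100) = -0.982588
  w ← 0.699843 + 0.3·(-0.982588) = 0.405067
w(1.9) ≈ 0.4051

0.4051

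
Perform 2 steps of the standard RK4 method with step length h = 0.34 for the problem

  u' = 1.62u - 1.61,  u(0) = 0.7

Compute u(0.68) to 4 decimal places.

0.1102

RK4: k1 = f(t_n, u_n); k2 = f(t_n + h/2, u_n + (h/2)·k1); k3 = f(t_n + h/2, u_n + (h/2)·k2); k4 = f(t_n + h, u_n + h·k3); u_{n+1} = u_n + (h/6)·(k1 + 2k2 + 2k3 + k4).
t=0.000000, u=0.700000:
  k1 = f(0.000000, 0.700000) = -0.476000
  k2 = f(0.170000, 0.619080) = -0.607090
  k3 = f(0.170000, 0.596795) = -0.643193
  k4 = f(0.340000, 0.481314) = -0.830271
  u ← 0.700000 + (0.34/6)·(k1 + 2k2 + 2k3 + k4) = 0.484279
t=0.340000, u=0.484279:
  k1 = f(0.340000, 0.484279) = -0.825468
  k2 = f(0.510000, 0.343950) = -1.052801
  k3 = f(0.510000, 0.305303) = -1.115409
  k4 = f(0.680000, 0.105040) = -1.439835
  u ← 0.484279 + (0.34/6)·(k1 + 2k2 + 2k3 + k4) = 0.110182
u(0.68) ≈ 0.1102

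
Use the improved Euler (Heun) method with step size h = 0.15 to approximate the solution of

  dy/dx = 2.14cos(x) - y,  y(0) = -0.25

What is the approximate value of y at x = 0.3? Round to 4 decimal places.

Heun: k1 = f(x_n, y_n); k2 = f(x_n + h, y_n + h·k1); y_{n+1} = y_n + (h/2)·(k1 + k2).
x=0.000000, y=-0.250000:
  k1 = f(0.000000, -0.250000) = 2.390000
  k2 = f(0.150000, 0.108500) = 2.007470
  y ← -0.250000 + (0.15/2)·(2.390000 + 2.007470) = 0.079810
x=0.150000, y=0.079810:
  k1 = f(0.150000, 0.079810) = 2.036160
  k2 = f(0.300000, 0.385234) = 1.659186
  y ← 0.079810 + (0.15/2)·(2.036160 + 1.659186) = 0.356961
y(0.3) ≈ 0.3570

0.3570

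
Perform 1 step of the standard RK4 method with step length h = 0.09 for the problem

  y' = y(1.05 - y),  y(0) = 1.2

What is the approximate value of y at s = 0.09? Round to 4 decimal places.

1.1847

RK4: k1 = f(s_n, y_n); k2 = f(s_n + h/2, y_n + (h/2)·k1); k3 = f(s_n + h/2, y_n + (h/2)·k2); k4 = f(s_n + h, y_n + h·k3); y_{n+1} = y_n + (h/6)·(k1 + 2k2 + 2k3 + k4).
s=0.000000, y=1.200000:
  k1 = f(0.000000, 1.200000) = -0.180000
  k2 = f(0.045000, 1.191900) = -0.169131
  k3 = f(0.045000, 1.192389) = -0.169783
  k4 = f(0.090000, 1.184720) = -0.159605
  y ← 1.200000 + (0.09/6)·(k1 + 2k2 + 2k3 + k4) = 1.184739
y(0.09) ≈ 1.1847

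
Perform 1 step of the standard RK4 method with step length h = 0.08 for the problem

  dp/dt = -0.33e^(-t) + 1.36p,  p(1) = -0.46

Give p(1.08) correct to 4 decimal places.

-0.5227

RK4: k1 = f(t_n, p_n); k2 = f(t_n + h/2, p_n + (h/2)·k1); k3 = f(t_n + h/2, p_n + (h/2)·k2); k4 = f(t_n + h, p_n + h·k3); p_{n+1} = p_n + (h/6)·(k1 + 2k2 + 2k3 + k4).
t=1.000000, p=-0.460000:
  k1 = f(1.000000, -0.460000) = -0.747000
  k2 = f(1.040000, -0.489880) = -0.782877
  k3 = f(1.040000, -0.491315) = -0.784829
  k4 = f(1.080000, -0.522786) = -0.823056
  p ← -0.460000 + (0.08/6)·(k1 + 2k2 + 2k3 + k4) = -0.522740
p(1.08) ≈ -0.5227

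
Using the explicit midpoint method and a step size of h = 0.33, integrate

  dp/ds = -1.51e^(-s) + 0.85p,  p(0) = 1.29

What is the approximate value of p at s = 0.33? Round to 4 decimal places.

Midpoint: k1 = f(s_n, p_n); k2 = f(s_n + h/2, p_n + (h/2)·k1); p_{n+1} = p_n + h·k2.
s=0.000000, p=1.290000:
  k1 = f(0.000000, 1.290000) = -0.413500
  k2 = f(0.165000, 1.221773) = -0.241813
  p ← 1.290000 + 0.33·(-0.241813) = 1.210202
p(0.33) ≈ 1.2102

1.2102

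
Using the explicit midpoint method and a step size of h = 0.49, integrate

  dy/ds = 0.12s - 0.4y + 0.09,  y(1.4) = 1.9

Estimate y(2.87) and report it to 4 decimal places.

1.4545

Midpoint: k1 = f(s_n, y_n); k2 = f(s_n + h/2, y_n + (h/2)·k1); y_{n+1} = y_n + h·k2.
s=1.400000, y=1.900000:
  k1 = f(1.400000, 1.900000) = -0.502000
  k2 = f(1.645000, 1.777010) = -0.423404
  y ← 1.900000 + 0.49·(-0.423404) = 1.692532
s=1.890000, y=1.692532:
  k1 = f(1.890000, 1.692532) = -0.360213
  k2 = f(2.135000, 1.604280) = -0.295512
  y ← 1.692532 + 0.49·(-0.295512) = 1.547731
s=2.380000, y=1.547731:
  k1 = f(2.380000, 1.547731) = -0.243492
  k2 = f(2.625000, 1.488076) = -0.190230
  y ← 1.547731 + 0.49·(-0.190230) = 1.454518
y(2.87) ≈ 1.4545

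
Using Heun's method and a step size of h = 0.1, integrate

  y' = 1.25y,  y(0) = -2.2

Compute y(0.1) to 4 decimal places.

-2.4922

Heun: k1 = f(t_n, y_n); k2 = f(t_n + h, y_n + h·k1); y_{n+1} = y_n + (h/2)·(k1 + k2).
t=0.000000, y=-2.200000:
  k1 = f(0.000000, -2.200000) = -2.750000
  k2 = f(0.100000, -2.475000) = -3.093750
  y ← -2.200000 + (0.1/2)·(-2.750000 + (-3.093750)) = -2.492188
y(0.1) ≈ -2.4922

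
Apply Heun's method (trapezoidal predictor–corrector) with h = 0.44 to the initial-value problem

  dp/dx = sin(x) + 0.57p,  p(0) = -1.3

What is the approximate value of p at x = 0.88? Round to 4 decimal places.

Heun: k1 = f(x_n, p_n); k2 = f(x_n + h, p_n + h·k1); p_{n+1} = p_n + (h/2)·(k1 + k2).
x=0.000000, p=-1.300000:
  k1 = f(0.000000, -1.300000) = -0.741000
  k2 = f(0.440000, -1.626040) = -0.500903
  p ← -1.300000 + (0.44/2)·(-0.741000 + (-0.500903)) = -1.573219
x=0.440000, p=-1.573219:
  k1 = f(0.440000, -1.573219) = -0.470795
  k2 = f(0.880000, -1.780369) = -0.244071
  p ← -1.573219 + (0.44/2)·(-0.470795 + (-0.244071)) = -1.730489
p(0.88) ≈ -1.7305

-1.7305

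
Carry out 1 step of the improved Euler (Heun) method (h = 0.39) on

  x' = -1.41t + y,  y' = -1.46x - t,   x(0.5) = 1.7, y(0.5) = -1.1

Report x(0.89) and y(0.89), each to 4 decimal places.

0.6620, -2.1386

Heun on (x,y): k1 = f(t_n, state_n); k2 = f(t_n + h, state_n + h·k1); state_{n+1} = state_n + (h/2)·(k1 + k2).
0.500000: (1.700000, -1.100000)
  k1 = (-1.805000, -2.982000)
  predictor → (0.996050, -2.262980)
  k2 = (-3.517880, -2.344233)
  → (0.662038, -2.138615)
(x(0.89), y(0.89)) ≈ (0.6620, -2.1386)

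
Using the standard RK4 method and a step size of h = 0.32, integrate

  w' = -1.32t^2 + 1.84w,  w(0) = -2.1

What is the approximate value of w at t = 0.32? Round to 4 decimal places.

-3.7993

RK4: k1 = f(t_n, w_n); k2 = f(t_n + h/2, w_n + (h/2)·k1); k3 = f(t_n + h/2, w_n + (h/2)·k2); k4 = f(t_n + h, w_n + h·k3); w_{n+1} = w_n + (h/6)·(k1 + 2k2 + 2k3 + k4).
t=0.000000, w=-2.100000:
  k1 = f(0.000000, -2.100000) = -3.864000
  k2 = f(0.160000, -2.718240) = -5.035354
  k3 = f(0.160000, -2.905657) = -5.380200
  k4 = f(0.320000, -3.821664) = -7.167030
  w ← -2.100000 + (0.32/6)·(k1 + 2k2 + 2k3 + k4) = -3.799314
w(0.32) ≈ -3.7993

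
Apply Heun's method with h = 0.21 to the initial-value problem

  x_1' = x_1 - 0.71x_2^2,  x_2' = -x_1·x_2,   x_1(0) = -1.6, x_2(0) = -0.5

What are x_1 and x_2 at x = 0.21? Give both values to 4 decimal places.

-2.0271, -0.7224

Heun on (x_1,x_2): k1 = f(x_n, state_n); k2 = f(x_n + h, state_n + h·k1); state_{n+1} = state_n + (h/2)·(k1 + k2).
0.000000: (-1.600000, -0.500000)
  k1 = (-1.777500, -0.800000)
  predictor → (-1.973275, -0.668000)
  k2 = (-2.290094, -1.318148)
  → (-2.027097, -0.722406)
(x_1(0.21), x_2(0.21)) ≈ (-2.0271, -0.7224)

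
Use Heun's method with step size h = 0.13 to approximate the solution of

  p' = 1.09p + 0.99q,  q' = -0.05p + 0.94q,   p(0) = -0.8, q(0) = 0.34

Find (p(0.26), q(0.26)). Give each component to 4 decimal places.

-0.9466, 0.4466

Heun on (p,q): k1 = f(x_n, state_n); k2 = f(x_n + h, state_n + h·k1); state_{n+1} = state_n + (h/2)·(k1 + k2).
0.000000: (-0.800000, 0.340000)
  k1 = (-0.535400, 0.359600)
  predictor → (-0.869602, 0.386748)
  k2 = (-0.564986, 0.407023)
  → (-0.871525, 0.389831)
0.130000: (-0.871525, 0.389831)
  k1 = (-0.564030, 0.410017)
  predictor → (-0.944849, 0.443133)
  k2 = (-0.591184, 0.463787)
  → (-0.946614, 0.446628)
(p(0.26), q(0.26)) ≈ (-0.9466, 0.4466)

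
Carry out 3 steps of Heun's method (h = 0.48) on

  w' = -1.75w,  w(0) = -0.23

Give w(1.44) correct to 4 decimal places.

-0.0310

Heun: k1 = f(s_n, w_n); k2 = f(s_n + h, w_n + h·k1); w_{n+1} = w_n + (h/2)·(k1 + k2).
s=0.000000, w=-0.230000:
  k1 = f(0.000000, -0.230000) = 0.402500
  k2 = f(0.480000, -0.036800) = 0.064400
  w ← -0.230000 + (0.48/2)·(0.402500 + 0.064400) = -0.117944
s=0.480000, w=-0.117944:
  k1 = f(0.480000, -0.117944) = 0.206402
  k2 = f(0.960000, -0.018871) = 0.033024
  w ← -0.117944 + (0.48/2)·(0.206402 + 0.033024) = -0.060482
s=0.960000, w=-0.060482:
  k1 = f(0.960000, -0.060482) = 0.105843
  k2 = f(1.440000, -0.009677) = 0.016935
  w ← -0.060482 + (0.48/2)·(0.105843 + 0.016935) = -0.031015
w(1.44) ≈ -0.0310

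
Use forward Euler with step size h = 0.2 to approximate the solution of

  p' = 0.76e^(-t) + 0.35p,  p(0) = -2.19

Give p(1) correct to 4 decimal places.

Euler: p_{n+1} = p_n + h·f(t_n, p_n).
t=0.000000, p=-2.190000: f=-0.006500 → p ← -2.190000 + 0.2·(-0.006500) = -2.191300
t=0.200000, p=-2.191300: f=-0.144720 → p ← -2.191300 + 0.2·(-0.144720) = -2.220244
t=0.400000, p=-2.220244: f=-0.267642 → p ← -2.220244 + 0.2·(-0.267642) = -2.273772
t=0.600000, p=-2.273772: f=-0.378723 → p ← -2.273772 + 0.2·(-0.378723) = -2.349517
t=0.800000, p=-2.349517: f=-0.480841 → p ← -2.349517 + 0.2·(-0.480841) = -2.445685
p(1) ≈ -2.4457

-2.4457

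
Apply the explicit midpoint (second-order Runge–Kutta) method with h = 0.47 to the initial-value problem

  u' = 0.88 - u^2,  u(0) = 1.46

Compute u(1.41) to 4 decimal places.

1.0206

Midpoint: k1 = f(x_n, u_n); k2 = f(x_n + h/2, u_n + (h/2)·k1); u_{n+1} = u_n + h·k2.
x=0.000000, u=1.460000:
  k1 = f(0.000000, 1.460000) = -1.251600
  k2 = f(0.235000, 1.165874) = -0.479262
  u ← 1.460000 + 0.47·(-0.479262) = 1.234747
x=0.470000, u=1.234747:
  k1 = f(0.470000, 1.234747) = -0.644600
  k2 = f(0.705000, 1.083266) = -0.293465
  u ← 1.234747 + 0.47·(-0.293465) = 1.096818
x=0.940000, u=1.096818:
  k1 = f(0.940000, 1.096818) = -0.323010
  k2 = f(1.175000, 1.020911) = -0.162259
  u ← 1.096818 + 0.47·(-0.162259) = 1.020557
u(1.41) ≈ 1.0206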